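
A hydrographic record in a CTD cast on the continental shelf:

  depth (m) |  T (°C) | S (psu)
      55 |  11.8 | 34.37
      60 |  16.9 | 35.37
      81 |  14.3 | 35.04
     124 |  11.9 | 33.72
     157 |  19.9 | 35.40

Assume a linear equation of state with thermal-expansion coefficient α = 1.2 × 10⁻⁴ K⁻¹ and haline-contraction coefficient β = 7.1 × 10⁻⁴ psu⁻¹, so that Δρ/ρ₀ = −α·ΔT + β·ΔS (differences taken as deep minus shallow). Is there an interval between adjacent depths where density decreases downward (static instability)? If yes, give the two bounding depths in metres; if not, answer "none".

81–124 m

Evaluate Δρ/ρ₀ = −αΔT + βΔS across each adjacent pair:
  55–60 m: −αΔT+βΔS = −(1.2 × 10⁻⁴)(+5.1)+(7.1 × 10⁻⁴)(+1.00) = 9.8 × 10⁻⁵ → stable
  60–81 m: −αΔT+βΔS = −(1.2 × 10⁻⁴)(-2.6)+(7.1 × 10⁻⁴)(-0.33) = 7.8 × 10⁻⁵ → stable
  81–124 m: −αΔT+βΔS = −(1.2 × 10⁻⁴)(-2.4)+(7.1 × 10⁻⁴)(-1.32) = -6.5 × 10⁻⁴ → UNSTABLE
  124–157 m: −αΔT+βΔS = −(1.2 × 10⁻⁴)(+8.0)+(7.1 × 10⁻⁴)(+1.68) = 2.3 × 10⁻⁴ → stable
The 81–124 m interval has Δρ < 0: lighter water underlies denser water.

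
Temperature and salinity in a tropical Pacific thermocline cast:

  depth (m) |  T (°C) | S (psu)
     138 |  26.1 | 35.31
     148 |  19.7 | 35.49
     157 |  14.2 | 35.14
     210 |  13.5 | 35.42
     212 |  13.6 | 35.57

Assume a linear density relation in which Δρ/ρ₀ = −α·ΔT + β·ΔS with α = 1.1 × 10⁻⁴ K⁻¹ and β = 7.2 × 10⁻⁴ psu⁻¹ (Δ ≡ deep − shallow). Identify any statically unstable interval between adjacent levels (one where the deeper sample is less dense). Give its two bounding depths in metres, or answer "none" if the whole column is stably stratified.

Evaluate Δρ/ρ₀ = −αΔT + βΔS across each adjacent pair:
  138–148 m: −αΔT+βΔS = −(1.1 × 10⁻⁴)(-6.4)+(7.2 × 10⁻⁴)(+0.18) = 8.3 × 10⁻⁴ → stable
  148–157 m: −αΔT+βΔS = −(1.1 × 10⁻⁴)(-5.5)+(7.2 × 10⁻⁴)(-0.35) = 3.5 × 10⁻⁴ → stable
  157–210 m: −αΔT+βΔS = −(1.1 × 10⁻⁴)(-0.7)+(7.2 × 10⁻⁴)(+0.28) = 2.8 × 10⁻⁴ → stable
  210–212 m: −αΔT+βΔS = −(1.1 × 10⁻⁴)(+0.1)+(7.2 × 10⁻⁴)(+0.15) = 9.7 × 10⁻⁵ → stable
Every interval has Δρ > 0: the column is stably stratified throughout.

none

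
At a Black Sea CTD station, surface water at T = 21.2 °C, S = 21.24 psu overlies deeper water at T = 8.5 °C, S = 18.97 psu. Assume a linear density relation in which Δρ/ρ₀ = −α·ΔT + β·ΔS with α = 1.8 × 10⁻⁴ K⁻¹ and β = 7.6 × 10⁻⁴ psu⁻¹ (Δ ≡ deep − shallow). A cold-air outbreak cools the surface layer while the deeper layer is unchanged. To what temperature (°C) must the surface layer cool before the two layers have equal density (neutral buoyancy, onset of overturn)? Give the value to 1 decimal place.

Neutral buoyancy requires Δρ = 0, i.e. −α(T_deep − T_surf′) + β(S_deep − S_surf) = 0.
T_surf′ = T_deep − (β/α)·ΔS = 8.5 − (7.6 × 10⁻⁴/1.8 × 10⁻⁴)·(-2.27) = 18.084 °C.
Cooling required: 21.2 − (18.084) = 3.116 °C.

18.1 °C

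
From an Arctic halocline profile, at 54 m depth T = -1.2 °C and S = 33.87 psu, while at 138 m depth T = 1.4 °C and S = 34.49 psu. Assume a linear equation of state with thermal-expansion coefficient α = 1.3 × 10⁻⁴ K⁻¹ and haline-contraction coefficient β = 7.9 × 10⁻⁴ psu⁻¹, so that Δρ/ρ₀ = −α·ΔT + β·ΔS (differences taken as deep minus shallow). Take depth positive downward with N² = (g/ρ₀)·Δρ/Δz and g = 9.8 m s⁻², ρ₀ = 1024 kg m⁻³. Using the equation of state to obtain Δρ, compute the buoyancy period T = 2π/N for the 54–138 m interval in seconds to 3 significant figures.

ΔT = +2.6 K, ΔS = +0.62 psu (deep − shallow).
Δρ/ρ₀ = −αΔT + βΔS = -3.38 × 10⁻⁴ + 4.898 × 10⁻⁴ = 1.518 × 10⁻⁴, so Δρ ≈ 0.1554 kg m⁻³.
N² = (g/ρ₀)·Δρ/Δz = g·(Δρ/ρ₀)/Δz = 9.8 × 1.518 × 10⁻⁴ / 84 = 1.7710 × 10⁻⁵ s⁻².
N = √(1.7710 × 10⁻⁵) = 4.2083 × 10⁻³ rad s⁻¹ → T = 2π/N = 1.4930 × 10³ s ≈ 1.49 × 10³ s.

1.49 × 10³ s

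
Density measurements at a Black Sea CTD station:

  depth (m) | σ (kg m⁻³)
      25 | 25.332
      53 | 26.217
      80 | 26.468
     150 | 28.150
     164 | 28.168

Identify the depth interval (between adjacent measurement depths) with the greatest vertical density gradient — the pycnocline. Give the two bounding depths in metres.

Compute the density gradient over each adjacent pair:
  25–53 m: Δρ/Δz = 0.885/28 = 0.032 kg m⁻⁴
  53–80 m: Δρ/Δz = 0.251/27 = 9.3 × 10⁻³ kg m⁻⁴
  80–150 m: Δρ/Δz = 1.682/70 = 0.024 kg m⁻⁴
  150–164 m: Δρ/Δz = 0.018/14 = 1.3 × 10⁻³ kg m⁻⁴
The largest gradient is in the 25–53 m interval — the pycnocline.

25–53 m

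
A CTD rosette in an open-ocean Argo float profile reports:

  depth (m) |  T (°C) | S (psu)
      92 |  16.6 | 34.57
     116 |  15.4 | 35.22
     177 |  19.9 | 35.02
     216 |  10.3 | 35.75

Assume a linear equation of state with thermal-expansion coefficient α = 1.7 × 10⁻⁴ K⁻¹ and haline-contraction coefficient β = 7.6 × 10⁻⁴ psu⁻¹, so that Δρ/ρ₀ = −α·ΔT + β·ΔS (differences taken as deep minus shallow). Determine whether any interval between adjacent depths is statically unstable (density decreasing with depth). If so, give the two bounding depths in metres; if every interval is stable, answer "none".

116–177 m

Evaluate Δρ/ρ₀ = −αΔT + βΔS across each adjacent pair:
  92–116 m: −αΔT+βΔS = −(1.7 × 10⁻⁴)(-1.2)+(7.6 × 10⁻⁴)(+0.65) = 7.0 × 10⁻⁴ → stable
  116–177 m: −αΔT+βΔS = −(1.7 × 10⁻⁴)(+4.5)+(7.6 × 10⁻⁴)(-0.20) = -9.2 × 10⁻⁴ → UNSTABLE
  177–216 m: −αΔT+βΔS = −(1.7 × 10⁻⁴)(-9.6)+(7.6 × 10⁻⁴)(+0.73) = 2.2 × 10⁻³ → stable
The 116–177 m interval has Δρ < 0: lighter water underlies denser water.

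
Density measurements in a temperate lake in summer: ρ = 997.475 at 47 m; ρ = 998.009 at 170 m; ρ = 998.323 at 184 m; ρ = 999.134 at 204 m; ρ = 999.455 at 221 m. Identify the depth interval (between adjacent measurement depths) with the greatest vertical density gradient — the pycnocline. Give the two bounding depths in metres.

184–204 m

Compute the density gradient over each adjacent pair:
  47–170 m: Δρ/Δz = 0.534/123 = 4.3 × 10⁻³ kg m⁻⁴
  170–184 m: Δρ/Δz = 0.314/14 = 0.022 kg m⁻⁴
  184–204 m: Δρ/Δz = 0.811/20 = 0.041 kg m⁻⁴
  204–221 m: Δρ/Δz = 0.321/17 = 0.019 kg m⁻⁴
The largest gradient is in the 184–204 m interval — the pycnocline.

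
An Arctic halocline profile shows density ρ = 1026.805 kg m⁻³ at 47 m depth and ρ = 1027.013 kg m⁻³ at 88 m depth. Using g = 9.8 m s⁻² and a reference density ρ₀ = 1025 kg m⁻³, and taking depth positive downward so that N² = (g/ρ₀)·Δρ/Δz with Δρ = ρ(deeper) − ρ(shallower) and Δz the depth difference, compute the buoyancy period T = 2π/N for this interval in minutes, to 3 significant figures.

15.0 min

Δρ = 1027.013 − 1026.805 = 0.208 kg m⁻³ over Δz = 88 − 47 = 41 m.
N² = (9.8/1025) × (0.208/41) = 4.8504 × 10⁻⁵ s⁻².
N = √(4.8504 × 10⁻⁵) = 6.9645 × 10⁻³ rad s⁻¹, so T = 2π/N = 902.17 s = 15.036 min ≈ 15.0 min.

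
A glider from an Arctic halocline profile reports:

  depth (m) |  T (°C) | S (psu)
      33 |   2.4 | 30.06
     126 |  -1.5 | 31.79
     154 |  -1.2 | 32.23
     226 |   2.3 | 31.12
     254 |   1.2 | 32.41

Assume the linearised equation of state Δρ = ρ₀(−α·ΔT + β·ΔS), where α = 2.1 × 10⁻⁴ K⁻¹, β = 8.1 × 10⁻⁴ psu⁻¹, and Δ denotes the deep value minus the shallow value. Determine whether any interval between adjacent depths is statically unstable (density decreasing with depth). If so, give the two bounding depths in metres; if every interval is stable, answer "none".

154–226 m

Evaluate Δρ/ρ₀ = −αΔT + βΔS across each adjacent pair:
  33–126 m: −αΔT+βΔS = −(2.1 × 10⁻⁴)(-3.9)+(8.1 × 10⁻⁴)(+1.73) = 2.2 × 10⁻³ → stable
  126–154 m: −αΔT+βΔS = −(2.1 × 10⁻⁴)(+0.3)+(8.1 × 10⁻⁴)(+0.44) = 2.9 × 10⁻⁴ → stable
  154–226 m: −αΔT+βΔS = −(2.1 × 10⁻⁴)(+3.5)+(8.1 × 10⁻⁴)(-1.11) = -1.6 × 10⁻³ → UNSTABLE
  226–254 m: −αΔT+βΔS = −(2.1 × 10⁻⁴)(-1.1)+(8.1 × 10⁻⁴)(+1.29) = 1.3 × 10⁻³ → stable
The 154–226 m interval has Δρ < 0: lighter water underlies denser water.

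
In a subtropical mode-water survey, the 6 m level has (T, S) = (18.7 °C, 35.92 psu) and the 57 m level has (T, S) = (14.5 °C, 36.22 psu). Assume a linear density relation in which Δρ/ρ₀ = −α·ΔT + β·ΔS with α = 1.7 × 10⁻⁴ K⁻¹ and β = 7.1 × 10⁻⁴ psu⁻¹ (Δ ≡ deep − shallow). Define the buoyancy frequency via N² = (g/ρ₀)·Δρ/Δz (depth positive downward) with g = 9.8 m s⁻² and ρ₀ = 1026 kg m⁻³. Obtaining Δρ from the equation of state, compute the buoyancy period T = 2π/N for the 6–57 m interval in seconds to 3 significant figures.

471 s

ΔT = -4.2 K, ΔS = +0.30 psu (deep − shallow).
Δρ/ρ₀ = −αΔT + βΔS = 7.14 × 10⁻⁴ + 2.13 × 10⁻⁴ = 9.27 × 10⁻⁴, so Δρ ≈ 0.9511 kg m⁻³.
N² = (g/ρ₀)·Δρ/Δz = g·(Δρ/ρ₀)/Δz = 9.8 × 9.27 × 10⁻⁴ / 51 = 1.7813 × 10⁻⁴ s⁻².
N = √(1.7813 × 10⁻⁴) = 0.013347 rad s⁻¹ → T = 2π/N = 470.76 s ≈ 471 s.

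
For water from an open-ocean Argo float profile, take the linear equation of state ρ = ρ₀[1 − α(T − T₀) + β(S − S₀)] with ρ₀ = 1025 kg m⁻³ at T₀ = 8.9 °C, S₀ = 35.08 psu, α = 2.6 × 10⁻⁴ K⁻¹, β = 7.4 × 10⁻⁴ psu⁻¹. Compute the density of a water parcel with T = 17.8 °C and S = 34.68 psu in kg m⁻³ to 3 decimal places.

T − T₀ = +8.9 K, S − S₀ = -0.40 psu.
Bracket = 1 − α·(+8.9) + β·(-0.40) = 1 + (-2.61 × 10⁻³) = 0.9973900.
ρ = 1025 × 0.9973900 = 1022.325 kg m⁻³.

1022.325 kg m⁻³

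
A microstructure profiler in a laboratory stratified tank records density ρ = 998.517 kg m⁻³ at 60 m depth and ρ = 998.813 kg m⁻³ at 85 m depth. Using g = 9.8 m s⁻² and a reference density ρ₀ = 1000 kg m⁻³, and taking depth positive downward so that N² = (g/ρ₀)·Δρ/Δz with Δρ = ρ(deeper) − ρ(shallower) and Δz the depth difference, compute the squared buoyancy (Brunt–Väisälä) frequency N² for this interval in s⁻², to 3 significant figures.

Δρ = 998.813 − 998.517 = 0.296 kg m⁻³ over Δz = 85 − 60 = 25 m.
N² = (9.8/1000) × (0.296/25) = 1.1603 × 10⁻⁴ s⁻² ≈ 1.16 × 10⁻⁴ s⁻².
N² > 0, so the interval is statically stable.

1.16 × 10⁻⁴ s⁻²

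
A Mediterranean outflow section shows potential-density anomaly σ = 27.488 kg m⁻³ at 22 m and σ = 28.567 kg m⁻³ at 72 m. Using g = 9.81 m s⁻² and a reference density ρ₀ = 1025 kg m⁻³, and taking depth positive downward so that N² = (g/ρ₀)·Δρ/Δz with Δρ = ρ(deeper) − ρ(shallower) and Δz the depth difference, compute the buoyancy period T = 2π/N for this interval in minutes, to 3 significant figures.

Δρ = 1028.567 − 1027.488 = 1.079 kg m⁻³ over Δz = 72 − 22 = 50 m.
N² = (9.81/1025) × (1.079/50) = 2.0654 × 10⁻⁴ s⁻².
N = √(2.0654 × 10⁻⁴) = 0.014371 rad s⁻¹, so T = 2π/N = 437.21 s = 7.2868 min ≈ 7.29 min.

7.29 min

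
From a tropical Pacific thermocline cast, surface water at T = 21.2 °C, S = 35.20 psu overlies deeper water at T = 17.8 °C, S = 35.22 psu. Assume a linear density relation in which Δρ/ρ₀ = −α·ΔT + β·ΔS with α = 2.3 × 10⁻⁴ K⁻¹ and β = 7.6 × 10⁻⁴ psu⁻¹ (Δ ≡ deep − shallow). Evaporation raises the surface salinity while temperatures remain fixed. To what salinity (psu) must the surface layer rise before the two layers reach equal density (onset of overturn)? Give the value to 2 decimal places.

36.25 psu

Neutral buoyancy requires −α(T_deep − T_surf) + β(S_deep − S_surf′) = 0.
S_surf′ = S_deep − (α/β)·ΔT = 35.22 − (2.3 × 10⁻⁴/7.6 × 10⁻⁴)·(-3.4) = 36.2489 psu.
Increase required: 36.2489 − 35.20 = 1.0489 psu.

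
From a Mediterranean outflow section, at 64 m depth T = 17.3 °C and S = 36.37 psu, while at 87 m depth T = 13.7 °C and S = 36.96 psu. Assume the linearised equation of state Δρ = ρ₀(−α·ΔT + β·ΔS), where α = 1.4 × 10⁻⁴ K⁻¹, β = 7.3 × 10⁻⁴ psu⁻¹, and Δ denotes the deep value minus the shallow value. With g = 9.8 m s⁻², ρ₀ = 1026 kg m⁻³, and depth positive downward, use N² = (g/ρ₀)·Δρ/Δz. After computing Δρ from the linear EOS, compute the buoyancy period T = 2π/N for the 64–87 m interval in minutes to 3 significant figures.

ΔT = -3.6 K, ΔS = +0.59 psu (deep − shallow).
Δρ/ρ₀ = −αΔT + βΔS = 5.04 × 10⁻⁴ + 4.307 × 10⁻⁴ = 9.347 × 10⁻⁴, so Δρ ≈ 0.9590 kg m⁻³.
N² = (g/ρ₀)·Δρ/Δz = g·(Δρ/ρ₀)/Δz = 9.8 × 9.347 × 10⁻⁴ / 23 = 3.9826 × 10⁻⁴ s⁻².
N = √(3.9826 × 10⁻⁴) = 0.019956 rad s⁻¹ → T = 2π/N = 314.85 s = 5.2475 min ≈ 5.25 min.

5.25 min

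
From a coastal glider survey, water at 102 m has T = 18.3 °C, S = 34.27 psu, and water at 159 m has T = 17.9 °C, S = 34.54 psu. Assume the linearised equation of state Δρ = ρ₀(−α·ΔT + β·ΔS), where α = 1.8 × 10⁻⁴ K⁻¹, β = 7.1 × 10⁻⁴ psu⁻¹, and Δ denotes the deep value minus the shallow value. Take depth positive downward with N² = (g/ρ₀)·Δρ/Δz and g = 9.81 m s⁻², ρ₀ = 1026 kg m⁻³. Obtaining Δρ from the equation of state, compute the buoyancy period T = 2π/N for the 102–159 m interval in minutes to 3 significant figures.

ΔT = -0.4 K, ΔS = +0.27 psu (deep − shallow).
Δρ/ρ₀ = −αΔT + βΔS = 7.20 × 10⁻⁵ + 1.917 × 10⁻⁴ = 2.637 × 10⁻⁴, so Δρ ≈ 0.2706 kg m⁻³.
N² = (g/ρ₀)·Δρ/Δz = g·(Δρ/ρ₀)/Δz = 9.81 × 2.637 × 10⁻⁴ / 57 = 4.5384 × 10⁻⁵ s⁻².
N = √(4.5384 × 10⁻⁵) = 6.7368 × 10⁻³ rad s⁻¹ → T = 2π/N = 932.67 s = 15.544 min ≈ 15.5 min.

15.5 min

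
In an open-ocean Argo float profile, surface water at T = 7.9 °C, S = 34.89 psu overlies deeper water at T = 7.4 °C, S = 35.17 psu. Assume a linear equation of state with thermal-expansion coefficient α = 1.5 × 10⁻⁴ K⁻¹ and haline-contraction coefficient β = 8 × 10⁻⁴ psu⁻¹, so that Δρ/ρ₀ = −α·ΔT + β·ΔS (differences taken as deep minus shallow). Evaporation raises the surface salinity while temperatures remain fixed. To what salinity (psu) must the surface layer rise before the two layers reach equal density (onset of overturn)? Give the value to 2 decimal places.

35.26 psu

Neutral buoyancy requires −α(T_deep − T_surf) + β(S_deep − S_surf′) = 0.
S_surf′ = S_deep − (α/β)·ΔT = 35.17 − (1.5 × 10⁻⁴/8 × 10⁻⁴)·(-0.5) = 35.2638 psu.
Increase required: 35.2638 − 34.89 = 0.3738 psu.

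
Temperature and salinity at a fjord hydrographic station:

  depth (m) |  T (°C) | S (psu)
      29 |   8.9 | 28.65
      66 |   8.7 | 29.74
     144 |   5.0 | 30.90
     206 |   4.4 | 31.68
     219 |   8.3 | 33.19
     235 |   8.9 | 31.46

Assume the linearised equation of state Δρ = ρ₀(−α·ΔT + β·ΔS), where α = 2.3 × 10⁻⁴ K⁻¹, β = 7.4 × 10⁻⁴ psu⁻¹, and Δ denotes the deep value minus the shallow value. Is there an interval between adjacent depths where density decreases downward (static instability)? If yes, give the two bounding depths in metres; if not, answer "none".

219–235 m

Evaluate Δρ/ρ₀ = −αΔT + βΔS across each adjacent pair:
  29–66 m: −αΔT+βΔS = −(2.3 × 10⁻⁴)(-0.2)+(7.4 × 10⁻⁴)(+1.09) = 8.5 × 10⁻⁴ → stable
  66–144 m: −αΔT+βΔS = −(2.3 × 10⁻⁴)(-3.7)+(7.4 × 10⁻⁴)(+1.16) = 1.7 × 10⁻³ → stable
  144–206 m: −αΔT+βΔS = −(2.3 × 10⁻⁴)(-0.6)+(7.4 × 10⁻⁴)(+0.78) = 7.2 × 10⁻⁴ → stable
  206–219 m: −αΔT+βΔS = −(2.3 × 10⁻⁴)(+3.9)+(7.4 × 10⁻⁴)(+1.51) = 2.2 × 10⁻⁴ → stable
  219–235 m: −αΔT+βΔS = −(2.3 × 10⁻⁴)(+0.6)+(7.4 × 10⁻⁴)(-1.73) = -1.4 × 10⁻³ → UNSTABLE
The 219–235 m interval has Δρ < 0: lighter water underlies denser water.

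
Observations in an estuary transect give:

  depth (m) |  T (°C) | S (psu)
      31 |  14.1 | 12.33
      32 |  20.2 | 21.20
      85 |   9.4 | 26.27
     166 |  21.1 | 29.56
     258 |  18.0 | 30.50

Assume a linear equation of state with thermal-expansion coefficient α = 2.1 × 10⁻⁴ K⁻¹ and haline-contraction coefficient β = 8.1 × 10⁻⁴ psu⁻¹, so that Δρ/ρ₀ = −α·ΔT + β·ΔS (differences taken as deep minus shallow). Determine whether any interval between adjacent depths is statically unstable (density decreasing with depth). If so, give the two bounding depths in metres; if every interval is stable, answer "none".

Evaluate Δρ/ρ₀ = −αΔT + βΔS across each adjacent pair:
  31–32 m: −αΔT+βΔS = −(2.1 × 10⁻⁴)(+6.1)+(8.1 × 10⁻⁴)(+8.87) = 5.9 × 10⁻³ → stable
  32–85 m: −αΔT+βΔS = −(2.1 × 10⁻⁴)(-10.8)+(8.1 × 10⁻⁴)(+5.07) = 6.4 × 10⁻³ → stable
  85–166 m: −αΔT+βΔS = −(2.1 × 10⁻⁴)(+11.7)+(8.1 × 10⁻⁴)(+3.29) = 2.1 × 10⁻⁴ → stable
  166–258 m: −αΔT+βΔS = −(2.1 × 10⁻⁴)(-3.1)+(8.1 × 10⁻⁴)(+0.94) = 1.4 × 10⁻³ → stable
Every interval has Δρ > 0: the column is stably stratified throughout.

none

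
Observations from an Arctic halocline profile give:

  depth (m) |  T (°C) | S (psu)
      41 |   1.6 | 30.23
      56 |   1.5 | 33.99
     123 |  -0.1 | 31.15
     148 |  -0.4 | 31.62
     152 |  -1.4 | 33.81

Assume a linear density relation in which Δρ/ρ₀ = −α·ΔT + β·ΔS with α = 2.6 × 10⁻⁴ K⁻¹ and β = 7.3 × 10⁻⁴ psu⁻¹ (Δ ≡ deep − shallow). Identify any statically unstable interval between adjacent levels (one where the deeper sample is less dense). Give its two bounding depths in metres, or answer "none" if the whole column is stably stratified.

56–123 m

Evaluate Δρ/ρ₀ = −αΔT + βΔS across each adjacent pair:
  41–56 m: −αΔT+βΔS = −(2.6 × 10⁻⁴)(-0.1)+(7.3 × 10⁻⁴)(+3.76) = 2.8 × 10⁻³ → stable
  56–123 m: −αΔT+βΔS = −(2.6 × 10⁻⁴)(-1.6)+(7.3 × 10⁻⁴)(-2.84) = -1.7 × 10⁻³ → UNSTABLE
  123–148 m: −αΔT+βΔS = −(2.6 × 10⁻⁴)(-0.3)+(7.3 × 10⁻⁴)(+0.47) = 4.2 × 10⁻⁴ → stable
  148–152 m: −αΔT+βΔS = −(2.6 × 10⁻⁴)(-1.0)+(7.3 × 10⁻⁴)(+2.19) = 1.9 × 10⁻³ → stable
The 56–123 m interval has Δρ < 0: lighter water underlies denser water.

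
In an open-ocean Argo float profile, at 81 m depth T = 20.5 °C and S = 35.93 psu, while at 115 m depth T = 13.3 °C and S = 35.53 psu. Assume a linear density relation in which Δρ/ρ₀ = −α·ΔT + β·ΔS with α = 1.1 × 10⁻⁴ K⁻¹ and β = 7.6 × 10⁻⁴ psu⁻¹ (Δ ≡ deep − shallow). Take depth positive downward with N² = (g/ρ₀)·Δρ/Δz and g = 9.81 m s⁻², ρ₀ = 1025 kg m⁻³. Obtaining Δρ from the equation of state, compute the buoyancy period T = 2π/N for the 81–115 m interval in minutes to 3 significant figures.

8.83 min

ΔT = -7.2 K, ΔS = -0.40 psu (deep − shallow).
Δρ/ρ₀ = −αΔT + βΔS = 7.92 × 10⁻⁴ − 3.04 × 10⁻⁴ = 4.88 × 10⁻⁴, so Δρ ≈ 0.5002 kg m⁻³.
N² = (g/ρ₀)·Δρ/Δz = g·(Δρ/ρ₀)/Δz = 9.81 × 4.88 × 10⁻⁴ / 34 = 1.4080 × 10⁻⁴ s⁻².
N = √(1.4080 × 10⁻⁴) = 0.011866 rad s⁻¹ → T = 2π/N = 529.51 s = 8.8252 min ≈ 8.83 min.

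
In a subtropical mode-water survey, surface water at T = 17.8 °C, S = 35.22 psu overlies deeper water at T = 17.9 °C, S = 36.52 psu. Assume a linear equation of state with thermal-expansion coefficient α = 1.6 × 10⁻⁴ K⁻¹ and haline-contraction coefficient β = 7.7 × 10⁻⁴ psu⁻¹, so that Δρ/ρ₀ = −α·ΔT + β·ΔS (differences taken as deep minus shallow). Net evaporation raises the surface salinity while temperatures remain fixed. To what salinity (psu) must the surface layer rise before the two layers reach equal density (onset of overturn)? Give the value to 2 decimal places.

Neutral buoyancy requires −α(T_deep − T_surf) + β(S_deep − S_surf′) = 0.
S_surf′ = S_deep − (α/β)·ΔT = 36.52 − (1.6 × 10⁻⁴/7.7 × 10⁻⁴)·(+0.1) = 36.4992 psu.
Increase required: 36.4992 − 35.22 = 1.2792 psu.

36.50 psu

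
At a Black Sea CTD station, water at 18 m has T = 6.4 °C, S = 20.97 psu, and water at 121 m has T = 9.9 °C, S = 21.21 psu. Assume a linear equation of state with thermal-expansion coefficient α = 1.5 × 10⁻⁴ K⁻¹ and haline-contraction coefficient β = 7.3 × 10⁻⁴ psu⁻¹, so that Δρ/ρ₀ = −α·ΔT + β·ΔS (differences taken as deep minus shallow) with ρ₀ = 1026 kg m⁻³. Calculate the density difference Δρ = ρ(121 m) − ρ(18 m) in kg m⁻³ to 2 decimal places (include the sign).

ΔT = +3.5 K, ΔS = +0.24 psu (deep − shallow).
Δρ/ρ₀ = −(1.5 × 10⁻⁴)(+3.5) + (7.3 × 10⁻⁴)(+0.24) = -3.498 × 10⁻⁴.
Δρ = 1026 × (-3.498 × 10⁻⁴) = -0.36 kg m⁻³.
Negative Δρ: lighter below, statically unstable.

-0.36 kg m⁻³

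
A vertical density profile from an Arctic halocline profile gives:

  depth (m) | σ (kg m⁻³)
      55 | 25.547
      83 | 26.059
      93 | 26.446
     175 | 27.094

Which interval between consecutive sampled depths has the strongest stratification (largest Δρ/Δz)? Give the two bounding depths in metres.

Compute the density gradient over each adjacent pair:
  55–83 m: Δρ/Δz = 0.512/28 = 0.018 kg m⁻⁴
  83–93 m: Δρ/Δz = 0.387/10 = 0.039 kg m⁻⁴
  93–175 m: Δρ/Δz = 0.648/82 = 7.9 × 10⁻³ kg m⁻⁴
The largest gradient is in the 83–93 m interval — the pycnocline.

83–93 m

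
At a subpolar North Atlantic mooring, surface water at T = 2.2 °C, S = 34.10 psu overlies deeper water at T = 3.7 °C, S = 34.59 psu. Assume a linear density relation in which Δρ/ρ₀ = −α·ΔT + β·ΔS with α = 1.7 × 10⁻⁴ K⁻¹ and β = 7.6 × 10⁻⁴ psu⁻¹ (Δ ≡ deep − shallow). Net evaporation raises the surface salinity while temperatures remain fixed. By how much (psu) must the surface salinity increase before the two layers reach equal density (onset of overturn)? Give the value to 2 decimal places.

0.15 psu

Neutral buoyancy requires −α(T_deep − T_surf) + β(S_deep − S_surf′) = 0.
S_surf′ = S_deep − (α/β)·ΔT = 34.59 − (1.7 × 10⁻⁴/7.6 × 10⁻⁴)·(+1.5) = 34.2545 psu.
Increase required: 34.2545 − 34.10 = 0.1545 psu.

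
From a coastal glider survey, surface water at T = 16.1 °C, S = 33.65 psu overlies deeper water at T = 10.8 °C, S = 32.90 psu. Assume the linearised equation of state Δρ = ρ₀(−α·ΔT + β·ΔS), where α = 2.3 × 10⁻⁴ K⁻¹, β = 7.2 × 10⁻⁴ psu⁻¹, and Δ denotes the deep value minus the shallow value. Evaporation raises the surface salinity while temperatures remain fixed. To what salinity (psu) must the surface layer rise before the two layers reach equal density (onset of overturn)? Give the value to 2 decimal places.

34.59 psu

Neutral buoyancy requires −α(T_deep − T_surf) + β(S_deep − S_surf′) = 0.
S_surf′ = S_deep − (α/β)·ΔT = 32.90 − (2.3 × 10⁻⁴/7.2 × 10⁻⁴)·(-5.3) = 34.5931 psu.
Increase required: 34.5931 − 33.65 = 0.9431 psu.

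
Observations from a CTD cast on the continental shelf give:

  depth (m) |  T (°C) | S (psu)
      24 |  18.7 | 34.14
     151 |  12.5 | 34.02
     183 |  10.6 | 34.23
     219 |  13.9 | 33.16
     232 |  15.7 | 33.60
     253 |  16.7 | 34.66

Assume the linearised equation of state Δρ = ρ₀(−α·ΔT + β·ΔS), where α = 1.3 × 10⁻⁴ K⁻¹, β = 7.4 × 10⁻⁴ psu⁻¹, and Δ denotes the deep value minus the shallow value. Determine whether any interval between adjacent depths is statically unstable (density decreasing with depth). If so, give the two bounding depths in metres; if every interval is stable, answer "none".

Evaluate Δρ/ρ₀ = −αΔT + βΔS across each adjacent pair:
  24–151 m: −αΔT+βΔS = −(1.3 × 10⁻⁴)(-6.2)+(7.4 × 10⁻⁴)(-0.12) = 7.2 × 10⁻⁴ → stable
  151–183 m: −αΔT+βΔS = −(1.3 × 10⁻⁴)(-1.9)+(7.4 × 10⁻⁴)(+0.21) = 4.0 × 10⁻⁴ → stable
  183–219 m: −αΔT+βΔS = −(1.3 × 10⁻⁴)(+3.3)+(7.4 × 10⁻⁴)(-1.07) = -1.2 × 10⁻³ → UNSTABLE
  219–232 m: −αΔT+βΔS = −(1.3 × 10⁻⁴)(+1.8)+(7.4 × 10⁻⁴)(+0.44) = 9.2 × 10⁻⁵ → stable
  232–253 m: −αΔT+βΔS = −(1.3 × 10⁻⁴)(+1.0)+(7.4 × 10⁻⁴)(+1.06) = 6.5 × 10⁻⁴ → stable
The 183–219 m interval has Δρ < 0: lighter water underlies denser water.

183–219 m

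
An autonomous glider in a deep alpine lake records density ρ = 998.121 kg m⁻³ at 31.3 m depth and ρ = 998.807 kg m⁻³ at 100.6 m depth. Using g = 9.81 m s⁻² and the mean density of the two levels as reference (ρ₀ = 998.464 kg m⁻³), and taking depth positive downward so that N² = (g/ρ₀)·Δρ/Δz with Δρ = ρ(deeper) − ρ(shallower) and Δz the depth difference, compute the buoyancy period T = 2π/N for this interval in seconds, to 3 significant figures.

637 s

Δρ = 998.807 − 998.121 = 0.686 kg m⁻³ over Δz = 100.6 − 31.3 = 69.3 m.
N² = (9.81/998.464) × (0.686/69.3) = 9.7258 × 10⁻⁵ s⁻².
N = √(9.7258 × 10⁻⁵) = 9.8619 × 10⁻³ rad s⁻¹, so T = 2π/N = 637.12 s ≈ 637 s.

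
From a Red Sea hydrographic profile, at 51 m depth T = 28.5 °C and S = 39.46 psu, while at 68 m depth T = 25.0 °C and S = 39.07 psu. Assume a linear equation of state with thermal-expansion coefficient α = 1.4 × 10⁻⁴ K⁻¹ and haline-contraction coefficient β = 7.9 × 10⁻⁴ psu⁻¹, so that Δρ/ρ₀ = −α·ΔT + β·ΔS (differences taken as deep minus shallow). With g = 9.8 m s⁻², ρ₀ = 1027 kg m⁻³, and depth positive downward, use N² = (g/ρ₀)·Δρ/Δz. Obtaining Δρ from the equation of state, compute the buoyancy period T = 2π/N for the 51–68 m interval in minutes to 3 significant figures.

ΔT = -3.5 K, ΔS = -0.39 psu (deep − shallow).
Δρ/ρ₀ = −αΔT + βΔS = 4.90 × 10⁻⁴ − 3.081 × 10⁻⁴ = 1.819 × 10⁻⁴, so Δρ ≈ 0.1868 kg m⁻³.
N² = (g/ρ₀)·Δρ/Δz = g·(Δρ/ρ₀)/Δz = 9.8 × 1.819 × 10⁻⁴ / 17 = 1.0486 × 10⁻⁴ s⁻².
N = √(1.0486 × 10⁻⁴) = 0.010240 rad s⁻¹ → T = 2π/N = 613.59 s = 10.226 min ≈ 10.2 min.

10.2 min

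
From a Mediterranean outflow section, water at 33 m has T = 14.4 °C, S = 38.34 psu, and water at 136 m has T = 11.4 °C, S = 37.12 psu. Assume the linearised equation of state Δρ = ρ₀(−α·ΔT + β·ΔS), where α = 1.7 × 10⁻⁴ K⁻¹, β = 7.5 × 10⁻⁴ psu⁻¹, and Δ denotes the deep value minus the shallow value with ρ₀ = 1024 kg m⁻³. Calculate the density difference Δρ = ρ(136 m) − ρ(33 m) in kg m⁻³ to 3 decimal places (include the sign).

-0.415 kg m⁻³

ΔT = -3.0 K, ΔS = -1.22 psu (deep − shallow).
Δρ/ρ₀ = −(1.7 × 10⁻⁴)(-3.0) + (7.5 × 10⁻⁴)(-1.22) = -4.05 × 10⁻⁴.
Δρ = 1024 × (-4.05 × 10⁻⁴) = -0.415 kg m⁻³.
Negative Δρ: lighter below, statically unstable.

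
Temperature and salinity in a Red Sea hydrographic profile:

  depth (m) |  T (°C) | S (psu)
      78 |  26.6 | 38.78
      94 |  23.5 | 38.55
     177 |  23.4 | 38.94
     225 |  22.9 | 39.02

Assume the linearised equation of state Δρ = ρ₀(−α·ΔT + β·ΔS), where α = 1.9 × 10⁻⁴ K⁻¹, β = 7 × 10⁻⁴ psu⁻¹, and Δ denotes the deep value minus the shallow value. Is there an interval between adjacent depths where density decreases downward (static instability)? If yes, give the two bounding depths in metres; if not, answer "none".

Evaluate Δρ/ρ₀ = −αΔT + βΔS across each adjacent pair:
  78–94 m: −αΔT+βΔS = −(1.9 × 10⁻⁴)(-3.1)+(7 × 10⁻⁴)(-0.23) = 4.3 × 10⁻⁴ → stable
  94–177 m: −αΔT+βΔS = −(1.9 × 10⁻⁴)(-0.1)+(7 × 10⁻⁴)(+0.39) = 2.9 × 10⁻⁴ → stable
  177–225 m: −αΔT+βΔS = −(1.9 × 10⁻⁴)(-0.5)+(7 × 10⁻⁴)(+0.08) = 1.5 × 10⁻⁴ → stable
Every interval has Δρ > 0: the column is stably stratified throughout.

none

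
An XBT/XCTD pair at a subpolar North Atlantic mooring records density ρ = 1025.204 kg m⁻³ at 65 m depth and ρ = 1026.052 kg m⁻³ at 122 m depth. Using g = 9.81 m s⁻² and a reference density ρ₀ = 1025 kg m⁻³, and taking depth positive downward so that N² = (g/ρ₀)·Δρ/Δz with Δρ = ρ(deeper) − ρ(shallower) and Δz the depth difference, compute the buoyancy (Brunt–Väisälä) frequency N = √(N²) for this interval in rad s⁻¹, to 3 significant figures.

Δρ = 1026.052 − 1025.204 = 0.848 kg m⁻³ over Δz = 122 − 65 = 57 m.
N² = (9.81/1025) × (0.848/57) = 1.4239 × 10⁻⁴ s⁻².
N = √(1.4239 × 10⁻⁴) = 0.011933 rad s⁻¹ ≈ 0.0119 rad s⁻¹.

0.0119 rad s⁻¹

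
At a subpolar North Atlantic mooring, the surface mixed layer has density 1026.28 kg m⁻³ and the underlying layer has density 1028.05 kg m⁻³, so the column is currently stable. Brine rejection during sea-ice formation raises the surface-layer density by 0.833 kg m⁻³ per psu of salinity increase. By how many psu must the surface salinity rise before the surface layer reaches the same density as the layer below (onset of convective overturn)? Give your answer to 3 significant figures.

2.12 psu

Density deficit of the surface layer: 1028.05 − 1026.28 = 1.77 kg m⁻³.
Required change = 1.77 / 0.833 = 2.12 psu.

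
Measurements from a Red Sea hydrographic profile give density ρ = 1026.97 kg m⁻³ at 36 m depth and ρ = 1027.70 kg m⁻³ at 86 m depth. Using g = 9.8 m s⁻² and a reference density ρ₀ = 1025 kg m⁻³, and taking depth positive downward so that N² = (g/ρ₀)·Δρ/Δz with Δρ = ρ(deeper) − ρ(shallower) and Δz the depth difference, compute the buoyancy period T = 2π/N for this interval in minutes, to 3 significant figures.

8.86 min

Δρ = 1027.70 − 1026.97 = 0.73 kg m⁻³ over Δz = 86 − 36 = 50 m.
N² = (9.8/1025) × (0.73/50) = 1.3959 × 10⁻⁴ s⁻².
N = √(1.3959 × 10⁻⁴) = 0.011815 rad s⁻¹, so T = 2π/N = 531.80 s = 8.8633 min ≈ 8.86 min.
N² > 0, so the interval is statically stable.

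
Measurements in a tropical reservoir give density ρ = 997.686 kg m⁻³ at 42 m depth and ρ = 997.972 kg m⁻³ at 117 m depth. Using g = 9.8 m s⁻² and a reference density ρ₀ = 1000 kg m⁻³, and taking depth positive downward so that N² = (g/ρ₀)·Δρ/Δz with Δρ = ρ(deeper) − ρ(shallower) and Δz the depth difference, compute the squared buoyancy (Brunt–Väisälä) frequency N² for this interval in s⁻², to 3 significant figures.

Δρ = 997.972 − 997.686 = 0.286 kg m⁻³ over Δz = 117 − 42 = 75 m.
N² = (9.8/1000) × (0.286/75) = 3.7371 × 10⁻⁵ s⁻² ≈ 3.74 × 10⁻⁵ s⁻².

3.74 × 10⁻⁵ s⁻²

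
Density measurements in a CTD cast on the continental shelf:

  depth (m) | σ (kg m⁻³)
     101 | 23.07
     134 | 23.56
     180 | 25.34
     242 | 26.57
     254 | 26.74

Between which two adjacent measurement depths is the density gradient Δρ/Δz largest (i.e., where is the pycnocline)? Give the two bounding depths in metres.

Compute the density gradient over each adjacent pair:
  101–134 m: Δρ/Δz = 0.49/33 = 0.015 kg m⁻⁴
  134–180 m: Δρ/Δz = 1.78/46 = 0.039 kg m⁻⁴
  180–242 m: Δρ/Δz = 1.23/62 = 0.020 kg m⁻⁴
  242–254 m: Δρ/Δz = 0.17/12 = 0.014 kg m⁻⁴
The largest gradient is in the 134–180 m interval — the pycnocline.

134–180 m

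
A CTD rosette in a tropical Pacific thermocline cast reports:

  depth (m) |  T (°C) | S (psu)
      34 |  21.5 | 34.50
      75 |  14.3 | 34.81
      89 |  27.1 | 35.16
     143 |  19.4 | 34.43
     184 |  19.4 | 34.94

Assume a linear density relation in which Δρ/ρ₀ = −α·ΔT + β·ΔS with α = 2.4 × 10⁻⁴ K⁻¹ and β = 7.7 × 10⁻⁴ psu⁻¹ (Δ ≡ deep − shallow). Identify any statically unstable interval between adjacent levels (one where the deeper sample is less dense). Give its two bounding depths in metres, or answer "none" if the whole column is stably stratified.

Evaluate Δρ/ρ₀ = −αΔT + βΔS across each adjacent pair:
  34–75 m: −αΔT+βΔS = −(2.4 × 10⁻⁴)(-7.2)+(7.7 × 10⁻⁴)(+0.31) = 2.0 × 10⁻³ → stable
  75–89 m: −αΔT+βΔS = −(2.4 × 10⁻⁴)(+12.8)+(7.7 × 10⁻⁴)(+0.35) = -2.8 × 10⁻³ → UNSTABLE
  89–143 m: −αΔT+βΔS = −(2.4 × 10⁻⁴)(-7.7)+(7.7 × 10⁻⁴)(-0.73) = 1.3 × 10⁻³ → stable
  143–184 m: −αΔT+βΔS = −(2.4 × 10⁻⁴)(+0.0)+(7.7 × 10⁻⁴)(+0.51) = 3.9 × 10⁻⁴ → stable
The 75–89 m interval has Δρ < 0: lighter water underlies denser water.

75–89 m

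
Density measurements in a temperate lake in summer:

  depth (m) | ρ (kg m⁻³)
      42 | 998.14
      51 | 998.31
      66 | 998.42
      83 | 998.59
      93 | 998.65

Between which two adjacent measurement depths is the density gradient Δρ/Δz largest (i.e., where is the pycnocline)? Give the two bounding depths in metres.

42–51 m

Compute the density gradient over each adjacent pair:
  42–51 m: Δρ/Δz = 0.17/9 = 0.019 kg m⁻⁴
  51–66 m: Δρ/Δz = 0.11/15 = 7.3 × 10⁻³ kg m⁻⁴
  66–83 m: Δρ/Δz = 0.17/17 = 0.010 kg m⁻⁴
  83–93 m: Δρ/Δz = 0.06/10 = 6.0 × 10⁻³ kg m⁻⁴
The largest gradient is in the 42–51 m interval — the pycnocline.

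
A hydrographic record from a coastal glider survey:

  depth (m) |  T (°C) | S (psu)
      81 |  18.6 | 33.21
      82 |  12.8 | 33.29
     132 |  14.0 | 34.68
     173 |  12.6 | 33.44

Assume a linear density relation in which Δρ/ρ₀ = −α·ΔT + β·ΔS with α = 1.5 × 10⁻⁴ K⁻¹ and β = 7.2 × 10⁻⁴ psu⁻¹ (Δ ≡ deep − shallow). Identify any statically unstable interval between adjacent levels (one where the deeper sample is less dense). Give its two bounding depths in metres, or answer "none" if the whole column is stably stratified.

Evaluate Δρ/ρ₀ = −αΔT + βΔS across each adjacent pair:
  81–82 m: −αΔT+βΔS = −(1.5 × 10⁻⁴)(-5.8)+(7.2 × 10⁻⁴)(+0.08) = 9.3 × 10⁻⁴ → stable
  82–132 m: −αΔT+βΔS = −(1.5 × 10⁻⁴)(+1.2)+(7.2 × 10⁻⁴)(+1.39) = 8.2 × 10⁻⁴ → stable
  132–173 m: −αΔT+βΔS = −(1.5 × 10⁻⁴)(-1.4)+(7.2 × 10⁻⁴)(-1.24) = -6.8 × 10⁻⁴ → UNSTABLE
The 132–173 m interval has Δρ < 0: lighter water underlies denser water.

132–173 m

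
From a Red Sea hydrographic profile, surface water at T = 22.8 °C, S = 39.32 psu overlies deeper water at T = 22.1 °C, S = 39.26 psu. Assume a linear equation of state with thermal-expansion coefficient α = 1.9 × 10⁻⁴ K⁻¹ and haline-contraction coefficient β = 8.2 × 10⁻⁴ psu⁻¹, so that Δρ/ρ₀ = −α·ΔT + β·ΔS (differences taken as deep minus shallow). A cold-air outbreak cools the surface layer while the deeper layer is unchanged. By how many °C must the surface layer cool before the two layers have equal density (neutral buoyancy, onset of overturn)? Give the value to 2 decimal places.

Neutral buoyancy requires Δρ = 0, i.e. −α(T_deep − T_surf′) + β(S_deep − S_surf) = 0.
T_surf′ = T_deep − (β/α)·ΔS = 22.1 − (8.2 × 10⁻⁴/1.9 × 10⁻⁴)·(-0.06) = 22.3589 °C.
Cooling required: 22.8 − (22.3589) = 0.4411 °C.

0.44 °C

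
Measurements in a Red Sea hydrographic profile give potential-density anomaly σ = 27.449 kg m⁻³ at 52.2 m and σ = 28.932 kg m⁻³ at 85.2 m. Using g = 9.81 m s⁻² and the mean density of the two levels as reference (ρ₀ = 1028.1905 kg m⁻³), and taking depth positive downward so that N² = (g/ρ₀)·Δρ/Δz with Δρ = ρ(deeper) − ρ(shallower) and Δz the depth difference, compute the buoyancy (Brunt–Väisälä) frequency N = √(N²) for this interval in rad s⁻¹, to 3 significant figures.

0.0207 rad s⁻¹

Δρ = 1028.932 − 1027.449 = 1.483 kg m⁻³ over Δz = 85.2 − 52.2 = 33 m.
N² = (9.81/1028.1905) × (1.483/33) = 4.2877 × 10⁻⁴ s⁻².
N = √(4.2877 × 10⁻⁴) = 0.020707 rad s⁻¹ ≈ 0.0207 rad s⁻¹.
Since Δρ > 0 the layer is stably stratified.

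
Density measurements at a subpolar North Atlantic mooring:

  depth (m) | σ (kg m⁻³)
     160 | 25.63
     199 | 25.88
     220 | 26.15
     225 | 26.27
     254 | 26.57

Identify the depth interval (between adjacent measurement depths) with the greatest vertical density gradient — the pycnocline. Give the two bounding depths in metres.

Compute the density gradient over each adjacent pair:
  160–199 m: Δρ/Δz = 0.25/39 = 6.4 × 10⁻³ kg m⁻⁴
  199–220 m: Δρ/Δz = 0.27/21 = 0.013 kg m⁻⁴
  220–225 m: Δρ/Δz = 0.12/5 = 0.024 kg m⁻⁴
  225–254 m: Δρ/Δz = 0.30/29 = 0.010 kg m⁻⁴
The largest gradient is in the 220–225 m interval — the pycnocline.

220–225 m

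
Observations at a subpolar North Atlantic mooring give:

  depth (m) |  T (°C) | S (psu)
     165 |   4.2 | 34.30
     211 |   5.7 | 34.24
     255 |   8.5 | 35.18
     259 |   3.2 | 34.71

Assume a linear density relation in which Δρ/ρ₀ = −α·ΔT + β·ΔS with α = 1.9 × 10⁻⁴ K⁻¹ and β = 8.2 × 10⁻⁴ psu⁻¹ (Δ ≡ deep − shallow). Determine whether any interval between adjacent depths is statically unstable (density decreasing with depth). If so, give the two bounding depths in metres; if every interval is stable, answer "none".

Evaluate Δρ/ρ₀ = −αΔT + βΔS across each adjacent pair:
  165–211 m: −αΔT+βΔS = −(1.9 × 10⁻⁴)(+1.5)+(8.2 × 10⁻⁴)(-0.06) = -3.3 × 10⁻⁴ → UNSTABLE
  211–255 m: −αΔT+βΔS = −(1.9 × 10⁻⁴)(+2.8)+(8.2 × 10⁻⁴)(+0.94) = 2.4 × 10⁻⁴ → stable
  255–259 m: −αΔT+βΔS = −(1.9 × 10⁻⁴)(-5.3)+(8.2 × 10⁻⁴)(-0.47) = 6.2 × 10⁻⁴ → stable
The 165–211 m interval has Δρ < 0: lighter water underlies denser water.

165–211 m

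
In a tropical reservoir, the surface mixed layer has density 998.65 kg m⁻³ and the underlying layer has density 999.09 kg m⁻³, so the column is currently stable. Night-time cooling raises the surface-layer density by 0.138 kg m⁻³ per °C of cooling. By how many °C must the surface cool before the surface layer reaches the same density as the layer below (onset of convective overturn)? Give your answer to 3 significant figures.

Density deficit of the surface layer: 999.09 − 998.65 = 0.44 kg m⁻³.
Required change = 0.44 / 0.138 = 3.19 °C.

3.19 °C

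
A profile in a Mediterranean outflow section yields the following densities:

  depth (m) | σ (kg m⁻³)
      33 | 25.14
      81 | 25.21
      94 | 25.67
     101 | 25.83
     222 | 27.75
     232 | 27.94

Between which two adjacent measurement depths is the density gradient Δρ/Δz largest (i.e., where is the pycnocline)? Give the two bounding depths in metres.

Compute the density gradient over each adjacent pair:
  33–81 m: Δρ/Δz = 0.07/48 = 1.5 × 10⁻³ kg m⁻⁴
  81–94 m: Δρ/Δz = 0.46/13 = 0.035 kg m⁻⁴
  94–101 m: Δρ/Δz = 0.16/7 = 0.023 kg m⁻⁴
  101–222 m: Δρ/Δz = 1.92/121 = 0.016 kg m⁻⁴
  222–232 m: Δρ/Δz = 0.19/10 = 0.019 kg m⁻⁴
The largest gradient is in the 81–94 m interval — the pycnocline.

81–94 m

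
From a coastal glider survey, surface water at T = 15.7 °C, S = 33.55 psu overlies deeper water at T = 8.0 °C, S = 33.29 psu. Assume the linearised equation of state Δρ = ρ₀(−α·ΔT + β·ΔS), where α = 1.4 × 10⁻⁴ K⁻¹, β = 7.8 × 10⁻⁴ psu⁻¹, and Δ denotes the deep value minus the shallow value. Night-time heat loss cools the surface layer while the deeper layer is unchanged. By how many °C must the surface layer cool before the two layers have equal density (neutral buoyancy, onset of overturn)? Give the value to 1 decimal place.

6.3 °C

Neutral buoyancy requires Δρ = 0, i.e. −α(T_deep − T_surf′) + β(S_deep − S_surf) = 0.
T_surf′ = T_deep − (β/α)·ΔS = 8.0 − (7.8 × 10⁻⁴/1.4 × 10⁻⁴)·(-0.26) = 9.449 °C.
Cooling required: 15.7 − (9.449) = 6.251 °C.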